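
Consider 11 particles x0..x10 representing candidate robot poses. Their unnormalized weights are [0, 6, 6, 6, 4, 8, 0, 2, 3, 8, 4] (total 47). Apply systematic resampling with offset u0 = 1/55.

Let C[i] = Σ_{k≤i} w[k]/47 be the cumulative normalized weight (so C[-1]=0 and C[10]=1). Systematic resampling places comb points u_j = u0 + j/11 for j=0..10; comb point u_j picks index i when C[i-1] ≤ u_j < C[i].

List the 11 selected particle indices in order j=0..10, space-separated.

1 1 2 3 3 5 5 7 9 9 10

C = [0, 6/47, 12/47, 18/47, 22/47, 30/47, 30/47, 32/47, 35/47, 43/47, 1]
j=0: u_0=1/55 ∈ [0, 6/47) → index 1
j=1: u_1=6/55 ∈ [0, 6/47) → index 1
j=2: u_2=1/5 ∈ [6/47, 12/47) → index 2
j=3: u_3=16/55 ∈ [12/47, 18/47) → index 3
j=4: u_4=21/55 ∈ [12/47, 18/47) → index 3
j=5: u_5=26/55 ∈ [22/47, 30/47) → index 5
j=6: u_6=31/55 ∈ [22/47, 30/47) → index 5
j=7: u_7=36/55 ∈ [30/47, 32/47) → index 7
j=8: u_8=41/55 ∈ [35/47, 43/47) → index 9
j=9: u_9=46/55 ∈ [35/47, 43/47) → index 9
j=10: u_10=51/55 ∈ [43/47, 1) → index 10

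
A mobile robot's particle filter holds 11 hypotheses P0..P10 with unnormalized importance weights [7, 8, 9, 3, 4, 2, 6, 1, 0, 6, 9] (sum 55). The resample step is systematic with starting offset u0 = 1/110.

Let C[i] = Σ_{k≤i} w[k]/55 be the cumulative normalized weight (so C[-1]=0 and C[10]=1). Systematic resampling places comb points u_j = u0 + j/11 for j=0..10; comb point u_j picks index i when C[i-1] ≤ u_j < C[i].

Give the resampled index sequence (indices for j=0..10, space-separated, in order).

0 0 1 2 2 3 4 6 9 9 10

C = [7/55, 3/11, 24/55, 27/55, 31/55, 3/5, 39/55, 8/11, 8/11, 46/55, 1]
j=0: u_0=1/110 ∈ [0, 7/55) → index 0
j=1: u_1=1/10 ∈ [0, 7/55) → index 0
j=2: u_2=21/110 ∈ [7/55, 3/11) → index 1
j=3: u_3=31/110 ∈ [3/11, 24/55) → index 2
j=4: u_4=41/110 ∈ [3/11, 24/55) → index 2
j=5: u_5=51/110 ∈ [24/55, 27/55) → index 3
j=6: u_6=61/110 ∈ [27/55, 31/55) → index 4
j=7: u_7=71/110 ∈ [3/5, 39/55) → index 6
j=8: u_8=81/110 ∈ [8/11, 46/55) → index 9
j=9: u_9=91/110 ∈ [8/11, 46/55) → index 9
j=10: u_10=101/110 ∈ [46/55, 1) → index 10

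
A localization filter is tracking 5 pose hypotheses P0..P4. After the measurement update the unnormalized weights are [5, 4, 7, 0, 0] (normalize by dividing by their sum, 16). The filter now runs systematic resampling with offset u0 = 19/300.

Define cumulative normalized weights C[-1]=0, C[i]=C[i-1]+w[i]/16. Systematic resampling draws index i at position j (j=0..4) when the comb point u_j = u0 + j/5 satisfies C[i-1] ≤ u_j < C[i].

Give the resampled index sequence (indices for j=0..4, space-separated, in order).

0 0 1 2 2

C = [5/16, 9/16, 1, 1, 1]
j=0: u_0=19/300 ∈ [0, 5/16) → index 0
j=1: u_1=79/300 ∈ [0, 5/16) → index 0
j=2: u_2=139/300 ∈ [5/16, 9/16) → index 1
j=3: u_3=199/300 ∈ [9/16, 1) → index 2
j=4: u_4=259/300 ∈ [9/16, 1) → index 2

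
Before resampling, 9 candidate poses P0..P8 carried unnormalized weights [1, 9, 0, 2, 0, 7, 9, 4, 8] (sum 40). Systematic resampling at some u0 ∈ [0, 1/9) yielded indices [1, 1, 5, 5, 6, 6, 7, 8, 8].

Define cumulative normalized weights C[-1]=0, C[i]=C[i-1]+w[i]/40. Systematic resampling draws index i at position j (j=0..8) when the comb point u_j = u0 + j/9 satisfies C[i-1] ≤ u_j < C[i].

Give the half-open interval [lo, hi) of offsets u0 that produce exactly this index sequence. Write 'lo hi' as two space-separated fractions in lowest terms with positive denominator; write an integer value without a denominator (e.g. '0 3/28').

7/90 1/9

C = [1/40, 1/4, 1/4, 3/10, 3/10, 19/40, 7/10, 4/5, 1]
j=0 picked index 1: u0 ∈ [1/40, 1/4)
j=1 picked index 1: u0 ∈ [-31/360, 5/36)
j=2 picked index 5: u0 ∈ [7/90, 91/360)
j=3 picked index 5: u0 ∈ [-1/30, 17/120)
j=4 picked index 6: u0 ∈ [11/360, 23/90)
j=5 picked index 6: u0 ∈ [-29/360, 13/90)
j=6 picked index 7: u0 ∈ [1/30, 2/15)
j=7 picked index 8: u0 ∈ [1/45, 2/9)
j=8 picked index 8: u0 ∈ [-4/45, 1/9)
intersection: [7/90, 1/9)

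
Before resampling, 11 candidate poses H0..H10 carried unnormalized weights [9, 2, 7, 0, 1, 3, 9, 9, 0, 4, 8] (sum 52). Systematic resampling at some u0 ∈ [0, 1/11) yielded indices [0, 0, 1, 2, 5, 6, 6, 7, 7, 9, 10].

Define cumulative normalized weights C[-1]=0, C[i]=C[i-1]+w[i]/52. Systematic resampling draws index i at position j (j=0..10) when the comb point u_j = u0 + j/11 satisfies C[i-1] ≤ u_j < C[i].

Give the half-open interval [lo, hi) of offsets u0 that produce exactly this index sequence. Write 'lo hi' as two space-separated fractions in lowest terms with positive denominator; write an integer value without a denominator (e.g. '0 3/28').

1/572 4/143

C = [9/52, 11/52, 9/26, 9/26, 19/52, 11/26, 31/52, 10/13, 10/13, 11/13, 1]
j=0 picked index 0: u0 ∈ [0, 9/52)
j=1 picked index 0: u0 ∈ [-1/11, 47/572)
j=2 picked index 1: u0 ∈ [-5/572, 17/572)
j=3 picked index 2: u0 ∈ [-35/572, 21/286)
j=4 picked index 5: u0 ∈ [1/572, 17/286)
j=5 picked index 6: u0 ∈ [-9/286, 81/572)
j=6 picked index 6: u0 ∈ [-35/286, 29/572)
j=7 picked index 7: u0 ∈ [-23/572, 19/143)
j=8 picked index 7: u0 ∈ [-75/572, 6/143)
j=9 picked index 9: u0 ∈ [-7/143, 4/143)
j=10 picked index 10: u0 ∈ [-9/143, 1/11)
intersection: [1/572, 4/143)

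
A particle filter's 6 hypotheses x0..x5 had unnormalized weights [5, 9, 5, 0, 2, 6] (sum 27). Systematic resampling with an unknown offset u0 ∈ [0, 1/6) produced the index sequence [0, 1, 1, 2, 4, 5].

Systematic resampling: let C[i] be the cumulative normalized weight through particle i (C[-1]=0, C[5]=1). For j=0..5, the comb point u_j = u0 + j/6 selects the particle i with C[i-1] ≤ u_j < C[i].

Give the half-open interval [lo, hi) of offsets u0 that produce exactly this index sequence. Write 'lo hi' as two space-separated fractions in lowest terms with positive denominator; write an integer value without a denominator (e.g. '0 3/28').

C = [5/27, 14/27, 19/27, 19/27, 7/9, 1]
j=0 picked index 0: u0 ∈ [0, 5/27)
j=1 picked index 1: u0 ∈ [1/54, 19/54)
j=2 picked index 1: u0 ∈ [-4/27, 5/27)
j=3 picked index 2: u0 ∈ [1/54, 11/54)
j=4 picked index 4: u0 ∈ [1/27, 1/9)
j=5 picked index 5: u0 ∈ [-1/18, 1/6)
intersection: [1/27, 1/9)

1/27 1/9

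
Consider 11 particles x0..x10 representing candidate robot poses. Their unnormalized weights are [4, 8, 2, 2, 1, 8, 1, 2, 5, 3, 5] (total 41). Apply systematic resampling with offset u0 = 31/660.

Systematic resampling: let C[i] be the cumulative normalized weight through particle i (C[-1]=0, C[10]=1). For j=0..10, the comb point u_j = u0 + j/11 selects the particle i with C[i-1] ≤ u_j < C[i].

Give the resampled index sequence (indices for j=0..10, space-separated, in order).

0 1 1 2 4 5 5 8 8 9 10

C = [4/41, 12/41, 14/41, 16/41, 17/41, 25/41, 26/41, 28/41, 33/41, 36/41, 1]
j=0: u_0=31/660 ∈ [0, 4/41) → index 0
j=1: u_1=91/660 ∈ [4/41, 12/41) → index 1
j=2: u_2=151/660 ∈ [4/41, 12/41) → index 1
j=3: u_3=211/660 ∈ [12/41, 14/41) → index 2
j=4: u_4=271/660 ∈ [16/41, 17/41) → index 4
j=5: u_5=331/660 ∈ [17/41, 25/41) → index 5
j=6: u_6=391/660 ∈ [17/41, 25/41) → index 5
j=7: u_7=41/60 ∈ [28/41, 33/41) → index 8
j=8: u_8=511/660 ∈ [28/41, 33/41) → index 8
j=9: u_9=571/660 ∈ [33/41, 36/41) → index 9
j=10: u_10=631/660 ∈ [36/41, 1) → index 10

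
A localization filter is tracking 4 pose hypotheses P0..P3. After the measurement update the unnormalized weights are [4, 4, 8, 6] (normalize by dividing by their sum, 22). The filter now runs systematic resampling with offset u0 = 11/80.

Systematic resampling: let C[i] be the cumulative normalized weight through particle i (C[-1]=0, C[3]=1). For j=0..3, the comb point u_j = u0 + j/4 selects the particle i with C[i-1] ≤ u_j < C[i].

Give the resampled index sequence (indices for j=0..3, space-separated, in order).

C = [2/11, 4/11, 8/11, 1]
j=0: u_0=11/80 ∈ [0, 2/11) → index 0
j=1: u_1=31/80 ∈ [4/11, 8/11) → index 2
j=2: u_2=51/80 ∈ [4/11, 8/11) → index 2
j=3: u_3=71/80 ∈ [8/11, 1) → index 3

0 2 2 3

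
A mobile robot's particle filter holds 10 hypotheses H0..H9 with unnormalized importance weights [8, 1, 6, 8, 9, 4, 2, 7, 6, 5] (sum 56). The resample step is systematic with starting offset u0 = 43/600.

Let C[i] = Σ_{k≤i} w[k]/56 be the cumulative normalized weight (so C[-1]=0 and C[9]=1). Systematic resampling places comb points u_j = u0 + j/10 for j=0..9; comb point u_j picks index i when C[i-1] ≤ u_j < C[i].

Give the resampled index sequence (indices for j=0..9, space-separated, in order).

0 2 3 3 4 5 6 7 8 9

C = [1/7, 9/56, 15/56, 23/56, 4/7, 9/14, 19/28, 45/56, 51/56, 1]
j=0: u_0=43/600 ∈ [0, 1/7) → index 0
j=1: u_1=103/600 ∈ [9/56, 15/56) → index 2
j=2: u_2=163/600 ∈ [15/56, 23/56) → index 3
j=3: u_3=223/600 ∈ [15/56, 23/56) → index 3
j=4: u_4=283/600 ∈ [23/56, 4/7) → index 4
j=5: u_5=343/600 ∈ [4/7, 9/14) → index 5
j=6: u_6=403/600 ∈ [9/14, 19/28) → index 6
j=7: u_7=463/600 ∈ [19/28, 45/56) → index 7
j=8: u_8=523/600 ∈ [45/56, 51/56) → index 8
j=9: u_9=583/600 ∈ [51/56, 1) → index 9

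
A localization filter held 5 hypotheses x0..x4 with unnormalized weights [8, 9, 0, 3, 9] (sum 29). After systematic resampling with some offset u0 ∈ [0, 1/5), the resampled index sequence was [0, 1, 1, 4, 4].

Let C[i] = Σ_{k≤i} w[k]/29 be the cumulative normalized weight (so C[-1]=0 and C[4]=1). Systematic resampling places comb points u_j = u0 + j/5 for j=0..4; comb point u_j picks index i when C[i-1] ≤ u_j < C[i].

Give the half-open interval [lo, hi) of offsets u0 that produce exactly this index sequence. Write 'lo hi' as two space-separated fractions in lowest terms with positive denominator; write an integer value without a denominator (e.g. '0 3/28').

13/145 27/145

C = [8/29, 17/29, 17/29, 20/29, 1]
j=0 picked index 0: u0 ∈ [0, 8/29)
j=1 picked index 1: u0 ∈ [11/145, 56/145)
j=2 picked index 1: u0 ∈ [-18/145, 27/145)
j=3 picked index 4: u0 ∈ [13/145, 2/5)
j=4 picked index 4: u0 ∈ [-16/145, 1/5)
intersection: [13/145, 27/145)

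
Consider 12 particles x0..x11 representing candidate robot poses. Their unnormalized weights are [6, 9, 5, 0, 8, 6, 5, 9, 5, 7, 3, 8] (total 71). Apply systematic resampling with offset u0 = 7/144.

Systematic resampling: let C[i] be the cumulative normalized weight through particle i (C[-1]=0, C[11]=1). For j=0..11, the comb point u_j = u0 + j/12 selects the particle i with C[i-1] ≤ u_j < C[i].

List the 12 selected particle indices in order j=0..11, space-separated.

0 1 2 4 4 5 6 7 8 9 10 11

C = [6/71, 15/71, 20/71, 20/71, 28/71, 34/71, 39/71, 48/71, 53/71, 60/71, 63/71, 1]
j=0: u_0=7/144 ∈ [0, 6/71) → index 0
j=1: u_1=19/144 ∈ [6/71, 15/71) → index 1
j=2: u_2=31/144 ∈ [15/71, 20/71) → index 2
j=3: u_3=43/144 ∈ [20/71, 28/71) → index 4
j=4: u_4=55/144 ∈ [20/71, 28/71) → index 4
j=5: u_5=67/144 ∈ [28/71, 34/71) → index 5
j=6: u_6=79/144 ∈ [34/71, 39/71) → index 6
j=7: u_7=91/144 ∈ [39/71, 48/71) → index 7
j=8: u_8=103/144 ∈ [48/71, 53/71) → index 8
j=9: u_9=115/144 ∈ [53/71, 60/71) → index 9
j=10: u_10=127/144 ∈ [60/71, 63/71) → index 10
j=11: u_11=139/144 ∈ [63/71, 1) → index 11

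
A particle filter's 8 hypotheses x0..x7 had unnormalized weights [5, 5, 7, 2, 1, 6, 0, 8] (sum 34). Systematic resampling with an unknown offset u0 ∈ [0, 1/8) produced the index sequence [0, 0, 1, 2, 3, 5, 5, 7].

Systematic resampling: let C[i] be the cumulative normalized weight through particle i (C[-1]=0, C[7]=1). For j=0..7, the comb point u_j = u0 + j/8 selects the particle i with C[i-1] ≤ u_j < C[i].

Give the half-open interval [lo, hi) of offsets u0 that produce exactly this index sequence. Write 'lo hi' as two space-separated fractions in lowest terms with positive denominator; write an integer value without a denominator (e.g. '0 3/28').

0 1/68

C = [5/34, 5/17, 1/2, 19/34, 10/17, 13/17, 13/17, 1]
j=0 picked index 0: u0 ∈ [0, 5/34)
j=1 picked index 0: u0 ∈ [-1/8, 3/136)
j=2 picked index 1: u0 ∈ [-7/68, 3/68)
j=3 picked index 2: u0 ∈ [-11/136, 1/8)
j=4 picked index 3: u0 ∈ [0, 1/17)
j=5 picked index 5: u0 ∈ [-5/136, 19/136)
j=6 picked index 5: u0 ∈ [-11/68, 1/68)
j=7 picked index 7: u0 ∈ [-15/136, 1/8)
intersection: [0, 1/68)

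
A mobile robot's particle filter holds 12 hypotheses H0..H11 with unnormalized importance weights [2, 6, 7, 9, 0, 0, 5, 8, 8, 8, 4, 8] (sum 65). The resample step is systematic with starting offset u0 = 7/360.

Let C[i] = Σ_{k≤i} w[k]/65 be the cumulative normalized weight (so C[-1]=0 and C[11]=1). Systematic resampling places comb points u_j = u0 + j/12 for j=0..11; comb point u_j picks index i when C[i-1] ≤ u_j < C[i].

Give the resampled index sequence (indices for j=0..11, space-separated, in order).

0 1 2 3 3 6 7 8 8 9 10 11

C = [2/65, 8/65, 3/13, 24/65, 24/65, 24/65, 29/65, 37/65, 9/13, 53/65, 57/65, 1]
j=0: u_0=7/360 ∈ [0, 2/65) → index 0
j=1: u_1=37/360 ∈ [2/65, 8/65) → index 1
j=2: u_2=67/360 ∈ [8/65, 3/13) → index 2
j=3: u_3=97/360 ∈ [3/13, 24/65) → index 3
j=4: u_4=127/360 ∈ [3/13, 24/65) → index 3
j=5: u_5=157/360 ∈ [24/65, 29/65) → index 6
j=6: u_6=187/360 ∈ [29/65, 37/65) → index 7
j=7: u_7=217/360 ∈ [37/65, 9/13) → index 8
j=8: u_8=247/360 ∈ [37/65, 9/13) → index 8
j=9: u_9=277/360 ∈ [9/13, 53/65) → index 9
j=10: u_10=307/360 ∈ [53/65, 57/65) → index 10
j=11: u_11=337/360 ∈ [57/65, 1) → index 11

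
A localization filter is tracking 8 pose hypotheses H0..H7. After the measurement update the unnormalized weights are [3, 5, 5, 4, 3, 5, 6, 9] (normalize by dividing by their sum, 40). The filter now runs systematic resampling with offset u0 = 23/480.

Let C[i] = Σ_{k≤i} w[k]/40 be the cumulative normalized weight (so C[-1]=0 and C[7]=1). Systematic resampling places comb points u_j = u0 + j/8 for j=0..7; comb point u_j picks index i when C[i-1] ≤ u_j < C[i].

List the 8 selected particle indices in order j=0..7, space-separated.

C = [3/40, 1/5, 13/40, 17/40, 1/2, 5/8, 31/40, 1]
j=0: u_0=23/480 ∈ [0, 3/40) → index 0
j=1: u_1=83/480 ∈ [3/40, 1/5) → index 1
j=2: u_2=143/480 ∈ [1/5, 13/40) → index 2
j=3: u_3=203/480 ∈ [13/40, 17/40) → index 3
j=4: u_4=263/480 ∈ [1/2, 5/8) → index 5
j=5: u_5=323/480 ∈ [5/8, 31/40) → index 6
j=6: u_6=383/480 ∈ [31/40, 1) → index 7
j=7: u_7=443/480 ∈ [31/40, 1) → index 7

0 1 2 3 5 6 7 7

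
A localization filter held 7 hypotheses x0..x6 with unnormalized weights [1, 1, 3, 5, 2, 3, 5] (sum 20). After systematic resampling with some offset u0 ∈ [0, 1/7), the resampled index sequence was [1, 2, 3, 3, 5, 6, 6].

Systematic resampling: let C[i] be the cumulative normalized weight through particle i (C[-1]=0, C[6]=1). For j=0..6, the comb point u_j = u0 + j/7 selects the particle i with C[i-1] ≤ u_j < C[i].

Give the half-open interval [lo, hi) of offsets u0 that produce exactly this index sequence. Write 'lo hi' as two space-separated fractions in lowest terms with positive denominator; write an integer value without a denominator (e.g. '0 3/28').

C = [1/20, 1/10, 1/4, 1/2, 3/5, 3/4, 1]
j=0 picked index 1: u0 ∈ [1/20, 1/10)
j=1 picked index 2: u0 ∈ [-3/70, 3/28)
j=2 picked index 3: u0 ∈ [-1/28, 3/14)
j=3 picked index 3: u0 ∈ [-5/28, 1/14)
j=4 picked index 5: u0 ∈ [1/35, 5/28)
j=5 picked index 6: u0 ∈ [1/28, 2/7)
j=6 picked index 6: u0 ∈ [-3/28, 1/7)
intersection: [1/20, 1/14)

1/20 1/14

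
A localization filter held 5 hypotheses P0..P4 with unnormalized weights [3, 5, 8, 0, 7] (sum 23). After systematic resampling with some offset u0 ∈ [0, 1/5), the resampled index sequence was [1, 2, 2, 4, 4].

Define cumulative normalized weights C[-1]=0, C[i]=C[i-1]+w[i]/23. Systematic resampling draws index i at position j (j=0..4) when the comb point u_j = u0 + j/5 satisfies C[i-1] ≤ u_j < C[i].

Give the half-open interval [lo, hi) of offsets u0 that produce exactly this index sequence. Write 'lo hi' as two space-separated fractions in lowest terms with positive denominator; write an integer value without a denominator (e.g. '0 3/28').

17/115 1/5

C = [3/23, 8/23, 16/23, 16/23, 1]
j=0 picked index 1: u0 ∈ [3/23, 8/23)
j=1 picked index 2: u0 ∈ [17/115, 57/115)
j=2 picked index 2: u0 ∈ [-6/115, 34/115)
j=3 picked index 4: u0 ∈ [11/115, 2/5)
j=4 picked index 4: u0 ∈ [-12/115, 1/5)
intersection: [17/115, 1/5)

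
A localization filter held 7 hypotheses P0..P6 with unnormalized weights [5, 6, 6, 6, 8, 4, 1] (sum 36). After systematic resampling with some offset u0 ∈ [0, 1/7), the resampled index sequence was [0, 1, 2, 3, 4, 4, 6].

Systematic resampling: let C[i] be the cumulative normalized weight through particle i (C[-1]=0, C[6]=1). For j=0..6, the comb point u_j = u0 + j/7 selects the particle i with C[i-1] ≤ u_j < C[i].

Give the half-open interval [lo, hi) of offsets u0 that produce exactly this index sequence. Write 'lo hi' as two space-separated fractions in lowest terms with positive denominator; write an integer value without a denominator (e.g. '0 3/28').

C = [5/36, 11/36, 17/36, 23/36, 31/36, 35/36, 1]
j=0 picked index 0: u0 ∈ [0, 5/36)
j=1 picked index 1: u0 ∈ [-1/252, 41/252)
j=2 picked index 2: u0 ∈ [5/252, 47/252)
j=3 picked index 3: u0 ∈ [11/252, 53/252)
j=4 picked index 4: u0 ∈ [17/252, 73/252)
j=5 picked index 4: u0 ∈ [-19/252, 37/252)
j=6 picked index 6: u0 ∈ [29/252, 1/7)
intersection: [29/252, 5/36)

29/252 5/36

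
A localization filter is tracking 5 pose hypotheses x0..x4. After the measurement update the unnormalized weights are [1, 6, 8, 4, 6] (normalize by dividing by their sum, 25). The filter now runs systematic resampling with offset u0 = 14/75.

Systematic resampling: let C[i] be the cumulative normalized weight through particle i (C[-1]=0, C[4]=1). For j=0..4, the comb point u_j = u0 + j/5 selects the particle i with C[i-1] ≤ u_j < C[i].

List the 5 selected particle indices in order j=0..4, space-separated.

C = [1/25, 7/25, 3/5, 19/25, 1]
j=0: u_0=14/75 ∈ [1/25, 7/25) → index 1
j=1: u_1=29/75 ∈ [7/25, 3/5) → index 2
j=2: u_2=44/75 ∈ [7/25, 3/5) → index 2
j=3: u_3=59/75 ∈ [19/25, 1) → index 4
j=4: u_4=74/75 ∈ [19/25, 1) → index 4

1 2 2 4 4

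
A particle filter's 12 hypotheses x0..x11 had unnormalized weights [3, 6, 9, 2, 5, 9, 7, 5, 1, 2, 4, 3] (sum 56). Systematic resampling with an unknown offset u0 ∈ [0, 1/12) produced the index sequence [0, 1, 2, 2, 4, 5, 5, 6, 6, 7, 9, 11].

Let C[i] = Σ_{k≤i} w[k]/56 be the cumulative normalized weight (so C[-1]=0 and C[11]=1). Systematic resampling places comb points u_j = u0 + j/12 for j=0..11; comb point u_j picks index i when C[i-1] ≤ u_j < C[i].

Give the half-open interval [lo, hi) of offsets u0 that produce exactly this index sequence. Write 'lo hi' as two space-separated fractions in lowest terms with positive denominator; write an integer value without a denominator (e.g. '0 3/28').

C = [3/56, 9/56, 9/28, 5/14, 25/56, 17/28, 41/56, 23/28, 47/56, 7/8, 53/56, 1]
j=0 picked index 0: u0 ∈ [0, 3/56)
j=1 picked index 1: u0 ∈ [-5/168, 13/168)
j=2 picked index 2: u0 ∈ [-1/168, 13/84)
j=3 picked index 2: u0 ∈ [-5/56, 1/14)
j=4 picked index 4: u0 ∈ [1/42, 19/168)
j=5 picked index 5: u0 ∈ [5/168, 4/21)
j=6 picked index 5: u0 ∈ [-3/56, 3/28)
j=7 picked index 6: u0 ∈ [1/42, 25/168)
j=8 picked index 6: u0 ∈ [-5/84, 11/168)
j=9 picked index 7: u0 ∈ [-1/56, 1/14)
j=10 picked index 9: u0 ∈ [1/168, 1/24)
j=11 picked index 11: u0 ∈ [5/168, 1/12)
intersection: [5/168, 1/24)

5/168 1/24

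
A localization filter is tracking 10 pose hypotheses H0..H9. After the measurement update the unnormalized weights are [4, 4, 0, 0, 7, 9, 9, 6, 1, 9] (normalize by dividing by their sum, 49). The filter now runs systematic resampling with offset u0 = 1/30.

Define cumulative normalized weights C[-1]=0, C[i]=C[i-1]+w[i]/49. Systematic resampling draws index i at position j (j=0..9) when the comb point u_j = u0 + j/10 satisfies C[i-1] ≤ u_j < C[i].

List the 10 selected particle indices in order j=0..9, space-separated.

C = [4/49, 8/49, 8/49, 8/49, 15/49, 24/49, 33/49, 39/49, 40/49, 1]
j=0: u_0=1/30 ∈ [0, 4/49) → index 0
j=1: u_1=2/15 ∈ [4/49, 8/49) → index 1
j=2: u_2=7/30 ∈ [8/49, 15/49) → index 4
j=3: u_3=1/3 ∈ [15/49, 24/49) → index 5
j=4: u_4=13/30 ∈ [15/49, 24/49) → index 5
j=5: u_5=8/15 ∈ [24/49, 33/49) → index 6
j=6: u_6=19/30 ∈ [24/49, 33/49) → index 6
j=7: u_7=11/15 ∈ [33/49, 39/49) → index 7
j=8: u_8=5/6 ∈ [40/49, 1) → index 9
j=9: u_9=14/15 ∈ [40/49, 1) → index 9

0 1 4 5 5 6 6 7 9 9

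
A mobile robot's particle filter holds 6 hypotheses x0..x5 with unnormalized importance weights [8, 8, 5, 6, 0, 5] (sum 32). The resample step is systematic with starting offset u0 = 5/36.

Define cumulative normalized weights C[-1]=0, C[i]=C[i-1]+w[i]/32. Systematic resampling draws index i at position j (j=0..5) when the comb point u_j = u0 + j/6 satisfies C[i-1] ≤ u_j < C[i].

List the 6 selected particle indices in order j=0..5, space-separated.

C = [1/4, 1/2, 21/32, 27/32, 27/32, 1]
j=0: u_0=5/36 ∈ [0, 1/4) → index 0
j=1: u_1=11/36 ∈ [1/4, 1/2) → index 1
j=2: u_2=17/36 ∈ [1/4, 1/2) → index 1
j=3: u_3=23/36 ∈ [1/2, 21/32) → index 2
j=4: u_4=29/36 ∈ [21/32, 27/32) → index 3
j=5: u_5=35/36 ∈ [27/32, 1) → index 5

0 1 1 2 3 5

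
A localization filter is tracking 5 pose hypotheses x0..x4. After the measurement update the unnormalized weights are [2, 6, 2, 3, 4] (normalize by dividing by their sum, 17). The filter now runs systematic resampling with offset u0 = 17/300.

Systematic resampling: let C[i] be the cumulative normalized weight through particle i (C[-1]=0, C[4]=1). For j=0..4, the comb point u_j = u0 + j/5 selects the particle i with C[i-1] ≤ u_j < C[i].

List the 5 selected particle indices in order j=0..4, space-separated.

0 1 1 3 4

C = [2/17, 8/17, 10/17, 13/17, 1]
j=0: u_0=17/300 ∈ [0, 2/17) → index 0
j=1: u_1=77/300 ∈ [2/17, 8/17) → index 1
j=2: u_2=137/300 ∈ [2/17, 8/17) → index 1
j=3: u_3=197/300 ∈ [10/17, 13/17) → index 3
j=4: u_4=257/300 ∈ [13/17, 1) → index 4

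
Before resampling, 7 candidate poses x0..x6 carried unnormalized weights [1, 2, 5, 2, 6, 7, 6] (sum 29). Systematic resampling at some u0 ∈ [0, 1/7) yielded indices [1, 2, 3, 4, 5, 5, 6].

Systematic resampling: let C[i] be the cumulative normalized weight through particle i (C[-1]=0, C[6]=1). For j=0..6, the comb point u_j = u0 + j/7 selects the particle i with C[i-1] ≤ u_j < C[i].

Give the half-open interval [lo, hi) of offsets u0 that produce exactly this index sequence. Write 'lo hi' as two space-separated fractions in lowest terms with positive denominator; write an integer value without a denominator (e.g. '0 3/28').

C = [1/29, 3/29, 8/29, 10/29, 16/29, 23/29, 1]
j=0 picked index 1: u0 ∈ [1/29, 3/29)
j=1 picked index 2: u0 ∈ [-8/203, 27/203)
j=2 picked index 3: u0 ∈ [-2/203, 12/203)
j=3 picked index 4: u0 ∈ [-17/203, 25/203)
j=4 picked index 5: u0 ∈ [-4/203, 45/203)
j=5 picked index 5: u0 ∈ [-33/203, 16/203)
j=6 picked index 6: u0 ∈ [-13/203, 1/7)
intersection: [1/29, 12/203)

1/29 12/203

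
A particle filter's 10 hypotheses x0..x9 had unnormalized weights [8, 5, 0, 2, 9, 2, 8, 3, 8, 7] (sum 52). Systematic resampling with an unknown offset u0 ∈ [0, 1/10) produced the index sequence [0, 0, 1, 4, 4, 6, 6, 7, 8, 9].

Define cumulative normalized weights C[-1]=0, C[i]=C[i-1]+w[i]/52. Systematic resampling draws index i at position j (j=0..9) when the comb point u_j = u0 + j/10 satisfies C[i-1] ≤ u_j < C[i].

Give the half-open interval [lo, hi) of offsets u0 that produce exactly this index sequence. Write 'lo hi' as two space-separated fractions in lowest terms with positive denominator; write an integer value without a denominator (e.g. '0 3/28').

C = [2/13, 1/4, 1/4, 15/52, 6/13, 1/2, 17/26, 37/52, 45/52, 1]
j=0 picked index 0: u0 ∈ [0, 2/13)
j=1 picked index 0: u0 ∈ [-1/10, 7/130)
j=2 picked index 1: u0 ∈ [-3/65, 1/20)
j=3 picked index 4: u0 ∈ [-3/260, 21/130)
j=4 picked index 4: u0 ∈ [-29/260, 4/65)
j=5 picked index 6: u0 ∈ [0, 2/13)
j=6 picked index 6: u0 ∈ [-1/10, 7/130)
j=7 picked index 7: u0 ∈ [-3/65, 3/260)
j=8 picked index 8: u0 ∈ [-23/260, 17/260)
j=9 picked index 9: u0 ∈ [-9/260, 1/10)
intersection: [0, 3/260)

0 3/260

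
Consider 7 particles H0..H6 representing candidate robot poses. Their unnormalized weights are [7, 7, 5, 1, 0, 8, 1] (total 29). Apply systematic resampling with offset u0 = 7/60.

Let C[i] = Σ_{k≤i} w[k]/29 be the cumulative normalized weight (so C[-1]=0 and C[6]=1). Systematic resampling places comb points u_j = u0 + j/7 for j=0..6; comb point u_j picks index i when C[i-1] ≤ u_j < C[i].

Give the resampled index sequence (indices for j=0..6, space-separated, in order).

C = [7/29, 14/29, 19/29, 20/29, 20/29, 28/29, 1]
j=0: u_0=7/60 ∈ [0, 7/29) → index 0
j=1: u_1=109/420 ∈ [7/29, 14/29) → index 1
j=2: u_2=169/420 ∈ [7/29, 14/29) → index 1
j=3: u_3=229/420 ∈ [14/29, 19/29) → index 2
j=4: u_4=289/420 ∈ [19/29, 20/29) → index 3
j=5: u_5=349/420 ∈ [20/29, 28/29) → index 5
j=6: u_6=409/420 ∈ [28/29, 1) → index 6

0 1 1 2 3 5 6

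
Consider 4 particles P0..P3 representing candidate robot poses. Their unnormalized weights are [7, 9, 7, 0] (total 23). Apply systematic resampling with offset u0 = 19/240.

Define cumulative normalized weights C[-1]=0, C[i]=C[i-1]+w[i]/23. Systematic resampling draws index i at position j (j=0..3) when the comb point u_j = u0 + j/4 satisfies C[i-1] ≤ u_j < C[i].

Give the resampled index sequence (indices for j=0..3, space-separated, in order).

0 1 1 2

C = [7/23, 16/23, 1, 1]
j=0: u_0=19/240 ∈ [0, 7/23) → index 0
j=1: u_1=79/240 ∈ [7/23, 16/23) → index 1
j=2: u_2=139/240 ∈ [7/23, 16/23) → index 1
j=3: u_3=199/240 ∈ [16/23, 1) → index 2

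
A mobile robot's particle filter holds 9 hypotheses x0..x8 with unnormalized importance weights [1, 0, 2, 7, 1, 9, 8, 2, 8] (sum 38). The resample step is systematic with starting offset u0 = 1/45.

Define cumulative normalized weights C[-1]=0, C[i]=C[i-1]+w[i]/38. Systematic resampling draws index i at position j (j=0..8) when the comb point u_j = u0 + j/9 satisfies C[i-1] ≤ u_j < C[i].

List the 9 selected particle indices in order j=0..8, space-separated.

C = [1/38, 1/38, 3/38, 5/19, 11/38, 10/19, 14/19, 15/19, 1]
j=0: u_0=1/45 ∈ [0, 1/38) → index 0
j=1: u_1=2/15 ∈ [3/38, 5/19) → index 3
j=2: u_2=11/45 ∈ [3/38, 5/19) → index 3
j=3: u_3=16/45 ∈ [11/38, 10/19) → index 5
j=4: u_4=7/15 ∈ [11/38, 10/19) → index 5
j=5: u_5=26/45 ∈ [10/19, 14/19) → index 6
j=6: u_6=31/45 ∈ [10/19, 14/19) → index 6
j=7: u_7=4/5 ∈ [15/19, 1) → index 8
j=8: u_8=41/45 ∈ [15/19, 1) → index 8

0 3 3 5 5 6 6 8 8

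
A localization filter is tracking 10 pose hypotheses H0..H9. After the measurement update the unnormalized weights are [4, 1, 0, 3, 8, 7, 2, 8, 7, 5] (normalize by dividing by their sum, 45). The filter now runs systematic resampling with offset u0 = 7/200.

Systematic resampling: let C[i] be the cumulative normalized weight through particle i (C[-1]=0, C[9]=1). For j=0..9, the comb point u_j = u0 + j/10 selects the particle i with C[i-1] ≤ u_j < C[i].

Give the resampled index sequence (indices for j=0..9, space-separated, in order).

0 3 4 4 5 6 7 8 8 9

C = [4/45, 1/9, 1/9, 8/45, 16/45, 23/45, 5/9, 11/15, 8/9, 1]
j=0: u_0=7/200 ∈ [0, 4/45) → index 0
j=1: u_1=27/200 ∈ [1/9, 8/45) → index 3
j=2: u_2=47/200 ∈ [8/45, 16/45) → index 4
j=3: u_3=67/200 ∈ [8/45, 16/45) → index 4
j=4: u_4=87/200 ∈ [16/45, 23/45) → index 5
j=5: u_5=107/200 ∈ [23/45, 5/9) → index 6
j=6: u_6=127/200 ∈ [5/9, 11/15) → index 7
j=7: u_7=147/200 ∈ [11/15, 8/9) → index 8
j=8: u_8=167/200 ∈ [11/15, 8/9) → index 8
j=9: u_9=187/200 ∈ [8/9, 1) → index 9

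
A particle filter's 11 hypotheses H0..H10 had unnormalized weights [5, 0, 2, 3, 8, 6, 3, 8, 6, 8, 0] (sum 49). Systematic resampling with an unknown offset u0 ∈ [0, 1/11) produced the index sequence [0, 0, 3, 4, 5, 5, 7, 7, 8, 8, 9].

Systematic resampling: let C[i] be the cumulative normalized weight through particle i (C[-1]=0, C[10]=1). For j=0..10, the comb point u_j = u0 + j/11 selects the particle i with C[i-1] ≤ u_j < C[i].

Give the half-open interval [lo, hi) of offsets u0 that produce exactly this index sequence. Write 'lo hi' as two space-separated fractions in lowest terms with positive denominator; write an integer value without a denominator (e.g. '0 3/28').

3/539 6/539

C = [5/49, 5/49, 1/7, 10/49, 18/49, 24/49, 27/49, 5/7, 41/49, 1, 1]
j=0 picked index 0: u0 ∈ [0, 5/49)
j=1 picked index 0: u0 ∈ [-1/11, 6/539)
j=2 picked index 3: u0 ∈ [-3/77, 12/539)
j=3 picked index 4: u0 ∈ [-37/539, 51/539)
j=4 picked index 5: u0 ∈ [2/539, 68/539)
j=5 picked index 5: u0 ∈ [-47/539, 19/539)
j=6 picked index 7: u0 ∈ [3/539, 13/77)
j=7 picked index 7: u0 ∈ [-46/539, 6/77)
j=8 picked index 8: u0 ∈ [-1/77, 59/539)
j=9 picked index 8: u0 ∈ [-8/77, 10/539)
j=10 picked index 9: u0 ∈ [-39/539, 1/11)
intersection: [3/539, 6/539)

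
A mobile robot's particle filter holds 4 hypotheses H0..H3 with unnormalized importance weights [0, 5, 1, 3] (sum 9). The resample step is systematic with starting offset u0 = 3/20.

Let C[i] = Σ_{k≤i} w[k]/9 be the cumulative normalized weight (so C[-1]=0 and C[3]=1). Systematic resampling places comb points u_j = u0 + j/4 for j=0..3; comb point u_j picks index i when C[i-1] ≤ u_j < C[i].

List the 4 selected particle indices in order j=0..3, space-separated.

1 1 2 3

C = [0, 5/9, 2/3, 1]
j=0: u_0=3/20 ∈ [0, 5/9) → index 1
j=1: u_1=2/5 ∈ [0, 5/9) → index 1
j=2: u_2=13/20 ∈ [5/9, 2/3) → index 2
j=3: u_3=9/10 ∈ [2/3, 1) → index 3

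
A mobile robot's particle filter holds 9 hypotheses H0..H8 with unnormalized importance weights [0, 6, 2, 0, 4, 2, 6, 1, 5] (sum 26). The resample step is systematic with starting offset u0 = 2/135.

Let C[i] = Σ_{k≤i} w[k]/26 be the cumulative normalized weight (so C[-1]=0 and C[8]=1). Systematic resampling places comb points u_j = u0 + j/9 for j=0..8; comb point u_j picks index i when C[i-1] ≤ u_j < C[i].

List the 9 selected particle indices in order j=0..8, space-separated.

1 1 2 4 4 6 6 7 8

C = [0, 3/13, 4/13, 4/13, 6/13, 7/13, 10/13, 21/26, 1]
j=0: u_0=2/135 ∈ [0, 3/13) → index 1
j=1: u_1=17/135 ∈ [0, 3/13) → index 1
j=2: u_2=32/135 ∈ [3/13, 4/13) → index 2
j=3: u_3=47/135 ∈ [4/13, 6/13) → index 4
j=4: u_4=62/135 ∈ [4/13, 6/13) → index 4
j=5: u_5=77/135 ∈ [7/13, 10/13) → index 6
j=6: u_6=92/135 ∈ [7/13, 10/13) → index 6
j=7: u_7=107/135 ∈ [10/13, 21/26) → index 7
j=8: u_8=122/135 ∈ [21/26, 1) → index 8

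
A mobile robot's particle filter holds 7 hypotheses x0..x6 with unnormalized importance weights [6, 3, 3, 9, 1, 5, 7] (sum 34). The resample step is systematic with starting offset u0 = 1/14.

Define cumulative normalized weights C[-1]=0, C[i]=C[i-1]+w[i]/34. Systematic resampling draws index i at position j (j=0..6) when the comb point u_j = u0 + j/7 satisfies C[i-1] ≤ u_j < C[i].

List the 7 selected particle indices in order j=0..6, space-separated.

0 1 3 3 4 5 6

C = [3/17, 9/34, 6/17, 21/34, 11/17, 27/34, 1]
j=0: u_0=1/14 ∈ [0, 3/17) → index 0
j=1: u_1=3/14 ∈ [3/17, 9/34) → index 1
j=2: u_2=5/14 ∈ [6/17, 21/34) → index 3
j=3: u_3=1/2 ∈ [6/17, 21/34) → index 3
j=4: u_4=9/14 ∈ [21/34, 11/17) → index 4
j=5: u_5=11/14 ∈ [11/17, 27/34) → index 5
j=6: u_6=13/14 ∈ [27/34, 1) → index 6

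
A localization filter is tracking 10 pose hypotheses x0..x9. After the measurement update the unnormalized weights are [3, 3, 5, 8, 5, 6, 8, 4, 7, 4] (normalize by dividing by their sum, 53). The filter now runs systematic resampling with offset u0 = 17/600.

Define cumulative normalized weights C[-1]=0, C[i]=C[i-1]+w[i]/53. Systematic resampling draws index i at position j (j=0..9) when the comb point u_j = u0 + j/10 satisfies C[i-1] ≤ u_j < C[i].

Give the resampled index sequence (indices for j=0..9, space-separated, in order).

C = [3/53, 6/53, 11/53, 19/53, 24/53, 30/53, 38/53, 42/53, 49/53, 1]
j=0: u_0=17/600 ∈ [0, 3/53) → index 0
j=1: u_1=77/600 ∈ [6/53, 11/53) → index 2
j=2: u_2=137/600 ∈ [11/53, 19/53) → index 3
j=3: u_3=197/600 ∈ [11/53, 19/53) → index 3
j=4: u_4=257/600 ∈ [19/53, 24/53) → index 4
j=5: u_5=317/600 ∈ [24/53, 30/53) → index 5
j=6: u_6=377/600 ∈ [30/53, 38/53) → index 6
j=7: u_7=437/600 ∈ [38/53, 42/53) → index 7
j=8: u_8=497/600 ∈ [42/53, 49/53) → index 8
j=9: u_9=557/600 ∈ [49/53, 1) → index 9

0 2 3 3 4 5 6 7 8 9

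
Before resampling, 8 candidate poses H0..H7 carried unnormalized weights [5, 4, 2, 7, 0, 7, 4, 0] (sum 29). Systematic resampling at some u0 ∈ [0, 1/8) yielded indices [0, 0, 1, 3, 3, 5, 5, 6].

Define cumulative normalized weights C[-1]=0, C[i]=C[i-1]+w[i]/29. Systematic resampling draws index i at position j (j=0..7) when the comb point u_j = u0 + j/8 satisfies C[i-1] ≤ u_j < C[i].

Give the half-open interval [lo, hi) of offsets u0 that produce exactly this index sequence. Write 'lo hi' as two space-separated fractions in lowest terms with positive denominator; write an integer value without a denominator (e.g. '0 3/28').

C = [5/29, 9/29, 11/29, 18/29, 18/29, 25/29, 1, 1]
j=0 picked index 0: u0 ∈ [0, 5/29)
j=1 picked index 0: u0 ∈ [-1/8, 11/232)
j=2 picked index 1: u0 ∈ [-9/116, 7/116)
j=3 picked index 3: u0 ∈ [1/232, 57/232)
j=4 picked index 3: u0 ∈ [-7/58, 7/58)
j=5 picked index 5: u0 ∈ [-1/232, 55/232)
j=6 picked index 5: u0 ∈ [-15/116, 13/116)
j=7 picked index 6: u0 ∈ [-3/232, 1/8)
intersection: [1/232, 11/232)

1/232 11/232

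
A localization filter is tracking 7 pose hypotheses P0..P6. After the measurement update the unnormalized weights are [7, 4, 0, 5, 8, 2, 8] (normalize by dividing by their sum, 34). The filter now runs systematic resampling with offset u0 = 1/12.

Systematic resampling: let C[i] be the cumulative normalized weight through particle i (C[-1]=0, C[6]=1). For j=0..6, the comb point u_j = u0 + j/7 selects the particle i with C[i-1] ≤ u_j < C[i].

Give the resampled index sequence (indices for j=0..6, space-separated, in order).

C = [7/34, 11/34, 11/34, 8/17, 12/17, 13/17, 1]
j=0: u_0=1/12 ∈ [0, 7/34) → index 0
j=1: u_1=19/84 ∈ [7/34, 11/34) → index 1
j=2: u_2=31/84 ∈ [11/34, 8/17) → index 3
j=3: u_3=43/84 ∈ [8/17, 12/17) → index 4
j=4: u_4=55/84 ∈ [8/17, 12/17) → index 4
j=5: u_5=67/84 ∈ [13/17, 1) → index 6
j=6: u_6=79/84 ∈ [13/17, 1) → index 6

0 1 3 4 4 6 6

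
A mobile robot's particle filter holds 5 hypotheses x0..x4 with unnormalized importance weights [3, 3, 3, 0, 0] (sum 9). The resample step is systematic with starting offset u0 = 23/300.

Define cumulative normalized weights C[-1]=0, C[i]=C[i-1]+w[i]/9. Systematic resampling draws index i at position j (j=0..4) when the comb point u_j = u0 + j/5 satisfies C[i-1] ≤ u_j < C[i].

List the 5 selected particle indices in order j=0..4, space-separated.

0 0 1 2 2

C = [1/3, 2/3, 1, 1, 1]
j=0: u_0=23/300 ∈ [0, 1/3) → index 0
j=1: u_1=83/300 ∈ [0, 1/3) → index 0
j=2: u_2=143/300 ∈ [1/3, 2/3) → index 1
j=3: u_3=203/300 ∈ [2/3, 1) → index 2
j=4: u_4=263/300 ∈ [2/3, 1) → index 2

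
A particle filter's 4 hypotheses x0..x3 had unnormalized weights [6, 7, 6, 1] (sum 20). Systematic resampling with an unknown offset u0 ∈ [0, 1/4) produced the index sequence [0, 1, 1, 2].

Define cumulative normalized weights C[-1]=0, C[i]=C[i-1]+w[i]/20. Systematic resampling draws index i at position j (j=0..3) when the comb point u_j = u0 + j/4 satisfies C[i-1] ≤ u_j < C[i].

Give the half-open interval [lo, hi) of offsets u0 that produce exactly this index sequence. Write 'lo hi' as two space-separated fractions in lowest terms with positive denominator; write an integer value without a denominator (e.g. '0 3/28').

C = [3/10, 13/20, 19/20, 1]
j=0 picked index 0: u0 ∈ [0, 3/10)
j=1 picked index 1: u0 ∈ [1/20, 2/5)
j=2 picked index 1: u0 ∈ [-1/5, 3/20)
j=3 picked index 2: u0 ∈ [-1/10, 1/5)
intersection: [1/20, 3/20)

1/20 3/20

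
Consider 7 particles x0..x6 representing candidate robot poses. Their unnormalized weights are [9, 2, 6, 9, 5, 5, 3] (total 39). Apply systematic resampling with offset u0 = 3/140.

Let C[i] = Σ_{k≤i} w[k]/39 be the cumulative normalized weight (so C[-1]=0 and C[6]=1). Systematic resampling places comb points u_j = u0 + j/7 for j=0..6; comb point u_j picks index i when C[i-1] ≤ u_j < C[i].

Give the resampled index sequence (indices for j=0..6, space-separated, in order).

0 0 2 3 3 4 5

C = [3/13, 11/39, 17/39, 2/3, 31/39, 12/13, 1]
j=0: u_0=3/140 ∈ [0, 3/13) → index 0
j=1: u_1=23/140 ∈ [0, 3/13) → index 0
j=2: u_2=43/140 ∈ [11/39, 17/39) → index 2
j=3: u_3=9/20 ∈ [17/39, 2/3) → index 3
j=4: u_4=83/140 ∈ [17/39, 2/3) → index 3
j=5: u_5=103/140 ∈ [2/3, 31/39) → index 4
j=6: u_6=123/140 ∈ [31/39, 12/13) → index 5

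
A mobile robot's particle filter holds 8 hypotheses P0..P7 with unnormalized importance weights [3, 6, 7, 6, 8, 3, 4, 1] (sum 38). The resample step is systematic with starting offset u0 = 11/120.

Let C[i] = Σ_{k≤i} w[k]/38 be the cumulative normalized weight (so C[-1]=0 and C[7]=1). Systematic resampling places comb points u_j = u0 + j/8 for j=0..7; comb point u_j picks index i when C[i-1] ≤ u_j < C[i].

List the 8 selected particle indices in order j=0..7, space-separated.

1 1 2 3 4 4 5 6

C = [3/38, 9/38, 8/19, 11/19, 15/19, 33/38, 37/38, 1]
j=0: u_0=11/120 ∈ [3/38, 9/38) → index 1
j=1: u_1=13/60 ∈ [3/38, 9/38) → index 1
j=2: u_2=41/120 ∈ [9/38, 8/19) → index 2
j=3: u_3=7/15 ∈ [8/19, 11/19) → index 3
j=4: u_4=71/120 ∈ [11/19, 15/19) → index 4
j=5: u_5=43/60 ∈ [11/19, 15/19) → index 4
j=6: u_6=101/120 ∈ [15/19, 33/38) → index 5
j=7: u_7=29/30 ∈ [33/38, 37/38) → index 6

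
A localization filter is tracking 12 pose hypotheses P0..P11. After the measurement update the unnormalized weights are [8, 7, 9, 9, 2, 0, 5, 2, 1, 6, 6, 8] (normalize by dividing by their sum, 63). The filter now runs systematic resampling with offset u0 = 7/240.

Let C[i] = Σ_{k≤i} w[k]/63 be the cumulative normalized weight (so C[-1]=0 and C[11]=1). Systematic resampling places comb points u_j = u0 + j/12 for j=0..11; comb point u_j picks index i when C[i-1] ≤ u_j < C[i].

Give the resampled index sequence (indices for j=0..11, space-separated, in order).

C = [8/63, 5/21, 8/21, 11/21, 5/9, 5/9, 40/63, 2/3, 43/63, 7/9, 55/63, 1]
j=0: u_0=7/240 ∈ [0, 8/63) → index 0
j=1: u_1=9/80 ∈ [0, 8/63) → index 0
j=2: u_2=47/240 ∈ [8/63, 5/21) → index 1
j=3: u_3=67/240 ∈ [5/21, 8/21) → index 2
j=4: u_4=29/80 ∈ [5/21, 8/21) → index 2
j=5: u_5=107/240 ∈ [8/21, 11/21) → index 3
j=6: u_6=127/240 ∈ [11/21, 5/9) → index 4
j=7: u_7=49/80 ∈ [5/9, 40/63) → index 6
j=8: u_8=167/240 ∈ [43/63, 7/9) → index 9
j=9: u_9=187/240 ∈ [7/9, 55/63) → index 10
j=10: u_10=69/80 ∈ [7/9, 55/63) → index 10
j=11: u_11=227/240 ∈ [55/63, 1) → index 11

0 0 1 2 2 3 4 6 9 10 10 11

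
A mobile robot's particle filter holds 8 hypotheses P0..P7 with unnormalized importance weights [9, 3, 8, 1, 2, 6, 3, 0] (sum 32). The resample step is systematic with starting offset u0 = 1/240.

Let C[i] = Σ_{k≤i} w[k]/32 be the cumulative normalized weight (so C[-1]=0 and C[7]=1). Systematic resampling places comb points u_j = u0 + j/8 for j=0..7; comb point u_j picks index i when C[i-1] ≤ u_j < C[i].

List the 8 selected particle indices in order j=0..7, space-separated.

C = [9/32, 3/8, 5/8, 21/32, 23/32, 29/32, 1, 1]
j=0: u_0=1/240 ∈ [0, 9/32) → index 0
j=1: u_1=31/240 ∈ [0, 9/32) → index 0
j=2: u_2=61/240 ∈ [0, 9/32) → index 0
j=3: u_3=91/240 ∈ [3/8, 5/8) → index 2
j=4: u_4=121/240 ∈ [3/8, 5/8) → index 2
j=5: u_5=151/240 ∈ [5/8, 21/32) → index 3
j=6: u_6=181/240 ∈ [23/32, 29/32) → index 5
j=7: u_7=211/240 ∈ [23/32, 29/32) → index 5

0 0 0 2 2 3 5 5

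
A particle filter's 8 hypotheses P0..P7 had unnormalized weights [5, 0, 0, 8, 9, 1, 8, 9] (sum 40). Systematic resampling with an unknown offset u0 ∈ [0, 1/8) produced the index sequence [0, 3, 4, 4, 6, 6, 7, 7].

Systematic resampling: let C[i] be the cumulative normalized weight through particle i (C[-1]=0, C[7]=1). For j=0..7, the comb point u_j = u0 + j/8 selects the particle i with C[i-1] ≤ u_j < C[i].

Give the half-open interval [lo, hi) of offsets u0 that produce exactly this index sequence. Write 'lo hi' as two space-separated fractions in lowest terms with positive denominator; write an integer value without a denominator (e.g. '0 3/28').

C = [1/8, 1/8, 1/8, 13/40, 11/20, 23/40, 31/40, 1]
j=0 picked index 0: u0 ∈ [0, 1/8)
j=1 picked index 3: u0 ∈ [0, 1/5)
j=2 picked index 4: u0 ∈ [3/40, 3/10)
j=3 picked index 4: u0 ∈ [-1/20, 7/40)
j=4 picked index 6: u0 ∈ [3/40, 11/40)
j=5 picked index 6: u0 ∈ [-1/20, 3/20)
j=6 picked index 7: u0 ∈ [1/40, 1/4)
j=7 picked index 7: u0 ∈ [-1/10, 1/8)
intersection: [3/40, 1/8)

3/40 1/8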